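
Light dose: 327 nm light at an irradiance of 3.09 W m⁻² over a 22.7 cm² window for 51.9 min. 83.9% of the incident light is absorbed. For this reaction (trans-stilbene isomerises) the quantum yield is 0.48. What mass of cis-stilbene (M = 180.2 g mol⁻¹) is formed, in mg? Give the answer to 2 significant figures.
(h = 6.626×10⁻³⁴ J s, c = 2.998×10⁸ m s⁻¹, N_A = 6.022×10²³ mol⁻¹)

4.3 mg

Photon energy at 327 nm: hc/λ = (6.626×10⁻³⁴)(2.998×10⁸)/(327×10⁻⁹) = 6.075×10⁻¹⁹ J.
Energy delivered: (3.09 W m⁻²)(22.7×10⁻⁴ m²)(3114 s) = 21.84 J.
Photons incident: 21.84 / 6.075×10⁻¹⁹ = 3.595×10¹⁹, i.e. 3.595×10¹⁹/6.022×10²³ = 5.970×10⁻⁵ mol.
Photons absorbed: 0.839 × 5.970×10⁻⁵ = 5.009×10⁻⁵ mol.
Product: Φ × n_abs = 0.48 × 5.009×10⁻⁵ = 2.404×10⁻⁵ mol.
Mass: 2.404×10⁻⁵ × 180.2 = 0.004332 g = 4.3 mg.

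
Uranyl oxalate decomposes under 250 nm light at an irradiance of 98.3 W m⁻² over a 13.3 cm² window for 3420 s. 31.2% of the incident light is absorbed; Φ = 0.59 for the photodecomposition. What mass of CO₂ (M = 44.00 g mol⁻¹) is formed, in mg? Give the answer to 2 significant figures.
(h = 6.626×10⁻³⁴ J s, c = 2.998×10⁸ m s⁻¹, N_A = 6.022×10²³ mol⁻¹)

Photon energy at 250 nm: hc/λ = (6.626×10⁻³⁴)(2.998×10⁸)/(250×10⁻⁹) = 7.946×10⁻¹⁹ J.
Energy delivered: (98.3 W m⁻²)(13.3×10⁻⁴ m²)(3420 s) = 447.1 J.
Photons incident: 447.1 / 7.946×10⁻¹⁹ = 5.627×10²⁰, i.e. 5.627×10²⁰/6.022×10²³ = 9.344×10⁻⁴ mol.
Photons absorbed: 0.312 × 9.344×10⁻⁴ = 2.915×10⁻⁴ mol.
Product: Φ × n_abs = 0.59 × 2.915×10⁻⁴ = 1.720×10⁻⁴ mol.
Mass: 1.720×10⁻⁴ × 44.00 = 0.007568 g = 7.6 mg.

7.6 mg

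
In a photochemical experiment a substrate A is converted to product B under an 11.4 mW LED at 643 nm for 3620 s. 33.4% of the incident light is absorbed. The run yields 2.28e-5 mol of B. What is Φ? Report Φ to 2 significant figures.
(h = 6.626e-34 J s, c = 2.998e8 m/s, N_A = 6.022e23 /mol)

Φ = 0.31

Photon energy at 643 nm: hc/λ = (6.626e-34)(2.998e8)/(643e-9) = 3.089e-19 J.
Energy delivered: (11.4 mW)(3620 s) = 41.27 J.
Photons incident: 41.27 / 3.089e-19 = 1.336e20, i.e. 1.336e20/6.022e23 = 2.219e-4 mol.
Photons absorbed: 0.334 × 2.219e-4 = 7.411e-5 mol.
Φ = 2.28e-5 mol / 7.411e-5 mol photons = 0.31.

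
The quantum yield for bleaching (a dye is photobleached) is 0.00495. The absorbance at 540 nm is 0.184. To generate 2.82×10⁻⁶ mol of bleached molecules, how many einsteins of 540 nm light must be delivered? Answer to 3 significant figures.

0.00165 einstein

Photons that must be absorbed: 2.82×10⁻⁶ / 0.00495 = 5.697×10⁻⁴ mol.
Fraction absorbed: 1 − 10^(−0.184) = 0.3454.
Incident photons needed: 5.697×10⁻⁴ / 0.3454 = 0.001649 mol.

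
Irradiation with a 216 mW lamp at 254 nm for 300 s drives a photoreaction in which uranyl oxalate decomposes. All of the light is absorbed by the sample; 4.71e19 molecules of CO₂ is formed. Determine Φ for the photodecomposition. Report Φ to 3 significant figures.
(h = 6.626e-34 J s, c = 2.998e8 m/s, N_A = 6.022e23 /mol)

Product: 4.71e19 / 6.022e23 = 7.821e-5 mol.
Photon energy at 254 nm: hc/λ = (6.626e-34)(2.998e8)/(254e-9) = 7.821e-19 J.
Energy delivered: (216 mW)(300 s) = 64.80 J.
Photons incident: 64.80 / 7.821e-19 = 8.285e19, i.e. 8.285e19/6.022e23 = 1.376e-4 mol.
Φ = 7.821e-5 mol / 1.376e-4 mol photons = 0.568.

Φ = 0.568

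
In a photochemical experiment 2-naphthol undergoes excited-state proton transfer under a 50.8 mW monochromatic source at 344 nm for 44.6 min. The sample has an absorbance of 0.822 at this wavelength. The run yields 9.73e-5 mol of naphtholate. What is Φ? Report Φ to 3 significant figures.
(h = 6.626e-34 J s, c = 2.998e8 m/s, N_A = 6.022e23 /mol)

Φ = 0.293

Photon energy at 344 nm: hc/λ = (6.626e-34)(2.998e8)/(344e-9) = 5.775e-19 J.
Energy delivered: (50.8 mW)(2676 s) = 135.9 J.
Photons incident: 135.9 / 5.775e-19 = 2.353e20, i.e. 2.353e20/6.022e23 = 3.907e-4 mol.
Fraction absorbed: 1 − 10^(−0.822) = 0.8493.
Photons absorbed: 0.8493 × 3.907e-4 = 3.318e-4 mol.
Φ = 9.73e-5 mol / 3.318e-4 mol photons = 0.293.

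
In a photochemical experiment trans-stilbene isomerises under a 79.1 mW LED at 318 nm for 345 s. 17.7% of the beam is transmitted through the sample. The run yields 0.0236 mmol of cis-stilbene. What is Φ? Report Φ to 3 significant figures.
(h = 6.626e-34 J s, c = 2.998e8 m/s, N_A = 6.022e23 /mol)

Product: 0.0236 mmol = 2.36e-5 mol.
Photon energy at 318 nm: hc/λ = (6.626e-34)(2.998e8)/(318e-9) = 6.247e-19 J.
Energy delivered: (79.1 mW)(345 s) = 27.29 J.
Photons incident: 27.29 / 6.247e-19 = 4.368e19, i.e. 4.368e19/6.022e23 = 7.253e-5 mol.
Fraction absorbed: 1 − 17.7/100 = 0.8230.
Photons absorbed: 0.8230 × 7.253e-5 = 5.969e-5 mol.
Φ = 2.36e-5 mol / 5.969e-5 mol photons = 0.395.

Φ = 0.395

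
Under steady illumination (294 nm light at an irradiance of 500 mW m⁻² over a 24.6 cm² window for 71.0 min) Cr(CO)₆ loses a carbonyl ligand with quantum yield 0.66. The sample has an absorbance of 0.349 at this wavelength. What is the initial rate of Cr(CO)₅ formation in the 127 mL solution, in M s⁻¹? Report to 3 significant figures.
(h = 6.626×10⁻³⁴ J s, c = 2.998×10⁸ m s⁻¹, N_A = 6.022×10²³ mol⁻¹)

8.68×10⁻⁹ M s⁻¹

Photon energy at 294 nm: hc/λ = (6.626×10⁻³⁴)(2.998×10⁸)/(294×10⁻⁹) = 6.757×10⁻¹⁹ J.
Energy delivered: (500 mW m⁻²)(24.6×10⁻⁴ m²)(4260 s) = 5.240 J.
Photons incident: 5.240 / 6.757×10⁻¹⁹ = 7.755×10¹⁸, i.e. 7.755×10¹⁸/6.022×10²³ = 1.288×10⁻⁵ mol.
Fraction absorbed: 1 − 10^(−0.349) = 0.5523.
Photons absorbed: 0.5523 × 1.288×10⁻⁵ = 7.114×10⁻⁶ mol.
Product formed: 0.66 × 7.114×10⁻⁶ = 4.695×10⁻⁶ mol.
Rate: 4.695×10⁻⁶ mol / (4260 s × 0.127 L) = 8.68×10⁻⁹ M s⁻¹.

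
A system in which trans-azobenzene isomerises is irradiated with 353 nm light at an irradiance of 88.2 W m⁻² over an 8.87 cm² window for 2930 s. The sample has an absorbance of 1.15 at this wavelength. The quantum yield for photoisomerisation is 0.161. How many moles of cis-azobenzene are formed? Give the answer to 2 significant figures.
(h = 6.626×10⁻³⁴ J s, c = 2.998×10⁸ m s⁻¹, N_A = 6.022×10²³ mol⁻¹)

1.0×10⁻⁴ mol

Photon energy at 353 nm: hc/λ = (6.626×10⁻³⁴)(2.998×10⁸)/(353×10⁻⁹) = 5.627×10⁻¹⁹ J.
Energy delivered: (88.2 W m⁻²)(8.87×10⁻⁴ m²)(2930 s) = 229.2 J.
Photons incident: 229.2 / 5.627×10⁻¹⁹ = 4.073×10²⁰, i.e. 4.073×10²⁰/6.022×10²³ = 6.764×10⁻⁴ mol.
Fraction absorbed: 1 − 10^(−1.15) = 0.9292.
Photons absorbed: 0.9292 × 6.764×10⁻⁴ = 6.285×10⁻⁴ mol.
Product: Φ × n_abs = 0.161 × 6.285×10⁻⁴ = 1.012×10⁻⁴ mol.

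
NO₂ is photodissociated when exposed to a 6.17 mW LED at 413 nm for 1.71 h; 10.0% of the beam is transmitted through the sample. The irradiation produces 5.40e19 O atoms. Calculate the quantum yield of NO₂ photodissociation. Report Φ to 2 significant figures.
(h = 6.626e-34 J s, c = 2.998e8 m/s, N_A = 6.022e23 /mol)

Product: 5.40e19 / 6.022e23 = 8.967e-5 mol.
Photon energy at 413 nm: hc/λ = (6.626e-34)(2.998e8)/(413e-9) = 4.810e-19 J.
Energy delivered: (6.17 mW)(6156 s) = 37.98 J.
Photons incident: 37.98 / 4.810e-19 = 7.896e19, i.e. 7.896e19/6.022e23 = 1.311e-4 mol.
Fraction absorbed: 1 − 10.0/100 = 0.9000.
Photons absorbed: 0.9000 × 1.311e-4 = 1.180e-4 mol.
Φ = 8.967e-5 mol / 1.180e-4 mol photons = 0.76.

Φ = 0.76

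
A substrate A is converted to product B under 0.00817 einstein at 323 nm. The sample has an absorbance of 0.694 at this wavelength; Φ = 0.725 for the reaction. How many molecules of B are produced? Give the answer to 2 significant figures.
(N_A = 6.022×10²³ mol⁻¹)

2.8×10²¹ molecules

Fraction absorbed: 1 − 10^(−0.694) = 0.7977.
Photons absorbed: 0.7977 × 0.00817 = 0.006517 mol.
Product: Φ × n_abs = 0.725 × 0.006517 = 0.004725 mol.
As a count: 0.004725 × 6.022×10²³ = 2.8×10²¹.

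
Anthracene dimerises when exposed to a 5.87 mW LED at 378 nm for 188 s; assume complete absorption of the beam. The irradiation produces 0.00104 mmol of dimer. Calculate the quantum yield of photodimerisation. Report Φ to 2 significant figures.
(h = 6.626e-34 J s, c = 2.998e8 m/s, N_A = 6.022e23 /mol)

Product: 0.00104 mmol = 1.04e-6 mol.
Photon energy at 378 nm: hc/λ = (6.626e-34)(2.998e8)/(378e-9) = 5.255e-19 J.
Energy delivered: (5.87 mW)(188 s) = 1.104 J.
Photons incident: 1.104 / 5.255e-19 = 2.101e18, i.e. 2.101e18/6.022e23 = 3.489e-6 mol.
Φ = 1.04e-6 mol / 3.489e-6 mol photons = 0.30.

Φ = 0.30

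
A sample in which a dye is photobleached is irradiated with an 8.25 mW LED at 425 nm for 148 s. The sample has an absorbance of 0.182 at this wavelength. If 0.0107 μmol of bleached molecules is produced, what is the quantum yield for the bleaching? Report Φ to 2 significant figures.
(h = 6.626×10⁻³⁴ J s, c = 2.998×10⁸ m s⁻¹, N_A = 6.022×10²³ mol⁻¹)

Φ = 0.0072

Product: 0.0107 μmol = 1.07×10⁻⁸ mol.
Photon energy at 425 nm: hc/λ = (6.626×10⁻³⁴)(2.998×10⁸)/(425×10⁻⁹) = 4.674×10⁻¹⁹ J.
Energy delivered: (8.25 mW)(148 s) = 1.221 J.
Photons incident: 1.221 / 4.674×10⁻¹⁹ = 2.612×10¹⁸, i.e. 2.612×10¹⁸/6.022×10²³ = 4.337×10⁻⁶ mol.
Fraction absorbed: 1 − 10^(−0.182) = 0.3423.
Photons absorbed: 0.3423 × 4.337×10⁻⁶ = 1.485×10⁻⁶ mol.
Φ = 1.07×10⁻⁸ mol / 1.485×10⁻⁶ mol photons = 0.0072.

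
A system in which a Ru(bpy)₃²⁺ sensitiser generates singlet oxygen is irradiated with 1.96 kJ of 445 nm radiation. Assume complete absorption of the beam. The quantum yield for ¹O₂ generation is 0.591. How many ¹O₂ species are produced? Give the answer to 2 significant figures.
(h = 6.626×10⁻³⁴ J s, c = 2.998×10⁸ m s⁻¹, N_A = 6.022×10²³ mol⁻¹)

Photon energy at 445 nm: hc/λ = (6.626×10⁻³⁴)(2.998×10⁸)/(445×10⁻⁹) = 4.464×10⁻¹⁹ J.
Incident energy: 1.96 kJ = 1960 J.
Photons incident: 1960 / 4.464×10⁻¹⁹ = 4.391×10²¹, i.e. 4.391×10²¹/6.022×10²³ = 0.007292 mol.
Product: Φ × n_abs = 0.591 × 0.007292 = 0.004310 mol.
As a count: 0.004310 × 6.022×10²³ = 2.6×10²¹.

2.6×10²¹ species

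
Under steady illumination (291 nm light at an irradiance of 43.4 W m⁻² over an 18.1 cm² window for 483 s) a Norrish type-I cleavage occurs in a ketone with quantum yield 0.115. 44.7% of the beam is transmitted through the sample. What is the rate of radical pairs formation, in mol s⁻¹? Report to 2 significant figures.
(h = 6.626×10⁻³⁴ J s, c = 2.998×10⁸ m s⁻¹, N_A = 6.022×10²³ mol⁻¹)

Photon energy at 291 nm: hc/λ = (6.626×10⁻³⁴)(2.998×10⁸)/(291×10⁻⁹) = 6.826×10⁻¹⁹ J.
Energy delivered: (43.4 W m⁻²)(18.1×10⁻⁴ m²)(483 s) = 37.94 J.
Photons incident: 37.94 / 6.826×10⁻¹⁹ = 5.558×10¹⁹, i.e. 5.558×10¹⁹/6.022×10²³ = 9.229×10⁻⁵ mol.
Fraction absorbed: 1 − 44.7/100 = 0.5530.
Photons absorbed: 0.5530 × 9.229×10⁻⁵ = 5.104×10⁻⁵ mol.
Product formed: 0.115 × 5.104×10⁻⁵ = 5.870×10⁻⁶ mol.
Rate: 5.870×10⁻⁶ / 483 s = 1.2×10⁻⁸ mol s⁻¹.

1.2×10⁻⁸ mol s⁻¹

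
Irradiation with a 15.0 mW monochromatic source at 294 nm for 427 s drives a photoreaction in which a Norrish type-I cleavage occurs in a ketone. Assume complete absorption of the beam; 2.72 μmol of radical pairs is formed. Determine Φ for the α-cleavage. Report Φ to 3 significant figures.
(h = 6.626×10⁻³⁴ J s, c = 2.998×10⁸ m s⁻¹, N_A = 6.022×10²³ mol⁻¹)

Product: 2.72 μmol = 2.72×10⁻⁶ mol.
Photon energy at 294 nm: hc/λ = (6.626×10⁻³⁴)(2.998×10⁸)/(294×10⁻⁹) = 6.757×10⁻¹⁹ J.
Energy delivered: (15.0 mW)(427 s) = 6.405 J.
Photons incident: 6.405 / 6.757×10⁻¹⁹ = 9.479×10¹⁸, i.e. 9.479×10¹⁸/6.022×10²³ = 1.574×10⁻⁵ mol.
Φ = 2.72×10⁻⁶ mol / 1.574×10⁻⁵ mol photons = 0.173.

Φ = 0.173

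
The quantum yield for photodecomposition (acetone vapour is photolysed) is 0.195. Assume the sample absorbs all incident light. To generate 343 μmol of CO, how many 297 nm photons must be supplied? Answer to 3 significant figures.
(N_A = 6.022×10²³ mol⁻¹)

1.06×10²¹ photons

Product: 343 μmol = 3.43×10⁻⁴ mol.
Photons that must be absorbed: 3.43×10⁻⁴ / 0.195 = 0.001759 mol.
Photon count: 0.001759 × 6.022×10²³ = 1.06×10²¹.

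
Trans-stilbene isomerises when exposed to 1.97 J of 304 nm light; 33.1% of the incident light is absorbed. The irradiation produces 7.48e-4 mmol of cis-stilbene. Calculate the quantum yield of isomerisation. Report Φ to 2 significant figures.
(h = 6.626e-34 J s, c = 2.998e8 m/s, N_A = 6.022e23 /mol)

Φ = 0.45

Product: 7.48e-4 mmol = 7.48e-7 mol.
Photon energy at 304 nm: hc/λ = (6.626e-34)(2.998e8)/(304e-9) = 6.534e-19 J.
Photons incident: 1.97 / 6.534e-19 = 3.015e18, i.e. 3.015e18/6.022e23 = 5.007e-6 mol.
Photons absorbed: 0.331 × 5.007e-6 = 1.657e-6 mol.
Φ = 7.48e-7 mol / 1.657e-6 mol photons = 0.45.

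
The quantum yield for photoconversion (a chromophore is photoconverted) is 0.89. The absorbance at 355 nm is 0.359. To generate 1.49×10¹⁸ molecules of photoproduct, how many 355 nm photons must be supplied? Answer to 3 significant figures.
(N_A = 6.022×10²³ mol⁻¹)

Product: 1.49×10¹⁸ / 6.022×10²³ = 2.474×10⁻⁶ mol.
Photons that must be absorbed: 2.474×10⁻⁶ / 0.89 = 2.780×10⁻⁶ mol.
Fraction absorbed: 1 − 10^(−0.359) = 0.5625.
Incident photons needed: 2.780×10⁻⁶ / 0.5625 = 4.942×10⁻⁶ mol.
Photon count: 4.942×10⁻⁶ × 6.022×10²³ = 2.98×10¹⁸.

2.98×10¹⁸ photons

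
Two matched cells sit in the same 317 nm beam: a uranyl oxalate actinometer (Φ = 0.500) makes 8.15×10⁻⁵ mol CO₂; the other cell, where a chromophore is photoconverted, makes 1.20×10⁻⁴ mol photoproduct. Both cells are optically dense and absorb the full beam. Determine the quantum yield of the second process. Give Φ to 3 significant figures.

Photons absorbed by the actinometer: 8.15×10⁻⁵ / 0.500 = 1.630×10⁻⁴ mol.
Φ(unknown) = 1.20×10⁻⁴ / 1.630×10⁻⁴ = 0.736.

Φ = 0.736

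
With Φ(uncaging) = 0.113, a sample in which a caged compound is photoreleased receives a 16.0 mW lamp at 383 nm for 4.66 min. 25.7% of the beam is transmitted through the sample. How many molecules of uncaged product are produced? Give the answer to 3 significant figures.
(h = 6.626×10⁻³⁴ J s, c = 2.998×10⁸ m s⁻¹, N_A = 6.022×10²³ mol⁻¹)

7.24×10¹⁷ molecules

Photon energy at 383 nm: hc/λ = (6.626×10⁻³⁴)(2.998×10⁸)/(383×10⁻⁹) = 5.187×10⁻¹⁹ J.
Energy delivered: (16.0 mW)(279.6 s) = 4.474 J.
Photons incident: 4.474 / 5.187×10⁻¹⁹ = 8.625×10¹⁸, i.e. 8.625×10¹⁸/6.022×10²³ = 1.432×10⁻⁵ mol.
Fraction absorbed: 1 − 25.7/100 = 0.7430.
Photons absorbed: 0.7430 × 1.432×10⁻⁵ = 1.064×10⁻⁵ mol.
Product: Φ × n_abs = 0.113 × 1.064×10⁻⁵ = 1.202×10⁻⁶ mol.
As a count: 1.202×10⁻⁶ × 6.022×10²³ = 7.24×10¹⁷.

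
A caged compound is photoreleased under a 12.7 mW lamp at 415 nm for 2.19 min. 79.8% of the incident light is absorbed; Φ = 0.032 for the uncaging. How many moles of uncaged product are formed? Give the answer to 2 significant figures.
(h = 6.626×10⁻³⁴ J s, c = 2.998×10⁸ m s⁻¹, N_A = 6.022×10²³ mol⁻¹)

Photon energy at 415 nm: hc/λ = (6.626×10⁻³⁴)(2.998×10⁸)/(415×10⁻⁹) = 4.787×10⁻¹⁹ J.
Energy delivered: (12.7 mW)(131.4 s) = 1.669 J.
Photons incident: 1.669 / 4.787×10⁻¹⁹ = 3.487×10¹⁸, i.e. 3.487×10¹⁸/6.022×10²³ = 5.790×10⁻⁶ mol.
Photons absorbed: 0.798 × 5.790×10⁻⁶ = 4.620×10⁻⁶ mol.
Product: Φ × n_abs = 0.032 × 4.620×10⁻⁶ = 1.478×10⁻⁷ mol.

1.5×10⁻⁷ mol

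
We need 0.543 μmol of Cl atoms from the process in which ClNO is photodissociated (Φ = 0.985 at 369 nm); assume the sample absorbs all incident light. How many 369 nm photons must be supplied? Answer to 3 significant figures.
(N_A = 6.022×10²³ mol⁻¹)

3.32×10¹⁷ photons

Product: 0.543 μmol = 5.43×10⁻⁷ mol.
Photons that must be absorbed: 5.43×10⁻⁷ / 0.985 = 5.513×10⁻⁷ mol.
Photon count: 5.513×10⁻⁷ × 6.022×10²³ = 3.32×10¹⁷.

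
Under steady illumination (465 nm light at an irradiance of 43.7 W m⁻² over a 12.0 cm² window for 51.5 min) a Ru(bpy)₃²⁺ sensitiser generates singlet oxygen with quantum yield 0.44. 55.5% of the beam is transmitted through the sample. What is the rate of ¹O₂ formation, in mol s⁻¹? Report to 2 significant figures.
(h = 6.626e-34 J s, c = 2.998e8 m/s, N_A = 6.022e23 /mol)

Photon energy at 465 nm: hc/λ = (6.626e-34)(2.998e8)/(465e-9) = 4.272e-19 J.
Energy delivered: (43.7 W m⁻²)(12.0e-4 m²)(3090 s) = 162.0 J.
Photons incident: 162.0 / 4.272e-19 = 3.792e20, i.e. 3.792e20/6.022e23 = 6.297e-4 mol.
Fraction absorbed: 1 − 55.5/100 = 0.4450.
Photons absorbed: 0.4450 × 6.297e-4 = 2.802e-4 mol.
Product formed: 0.44 × 2.802e-4 = 1.233e-4 mol.
Rate: 1.233e-4 / 3090 s = 4.0e-8 mol s⁻¹.

4.0e-8 mol s⁻¹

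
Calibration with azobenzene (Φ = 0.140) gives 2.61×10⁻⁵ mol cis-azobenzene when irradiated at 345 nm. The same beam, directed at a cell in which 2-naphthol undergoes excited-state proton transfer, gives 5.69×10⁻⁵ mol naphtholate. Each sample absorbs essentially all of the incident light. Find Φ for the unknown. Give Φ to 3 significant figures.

Φ = 0.305

Photons absorbed by the actinometer: 2.61×10⁻⁵ / 0.140 = 1.864×10⁻⁴ mol.
Φ(unknown) = 5.69×10⁻⁵ / 1.864×10⁻⁴ = 0.305.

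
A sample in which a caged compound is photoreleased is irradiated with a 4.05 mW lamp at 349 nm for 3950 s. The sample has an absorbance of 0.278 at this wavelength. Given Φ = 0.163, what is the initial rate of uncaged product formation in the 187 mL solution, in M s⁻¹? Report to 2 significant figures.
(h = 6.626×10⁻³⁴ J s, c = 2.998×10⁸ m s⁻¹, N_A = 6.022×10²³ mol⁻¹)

Photon energy at 349 nm: hc/λ = (6.626×10⁻³⁴)(2.998×10⁸)/(349×10⁻⁹) = 5.692×10⁻¹⁹ J.
Energy delivered: (4.05 mW)(3950 s) = 16.00 J.
Photons incident: 16.00 / 5.692×10⁻¹⁹ = 2.811×10¹⁹, i.e. 2.811×10¹⁹/6.022×10²³ = 4.668×10⁻⁵ mol.
Fraction absorbed: 1 − 10^(−0.278) = 0.4728.
Photons absorbed: 0.4728 × 4.668×10⁻⁵ = 2.207×10⁻⁵ mol.
Product formed: 0.163 × 2.207×10⁻⁵ = 3.597×10⁻⁶ mol.
Rate: 3.597×10⁻⁶ mol / (3950 s × 0.187 L) = 4.9×10⁻⁹ M s⁻¹.

4.9×10⁻⁹ M s⁻¹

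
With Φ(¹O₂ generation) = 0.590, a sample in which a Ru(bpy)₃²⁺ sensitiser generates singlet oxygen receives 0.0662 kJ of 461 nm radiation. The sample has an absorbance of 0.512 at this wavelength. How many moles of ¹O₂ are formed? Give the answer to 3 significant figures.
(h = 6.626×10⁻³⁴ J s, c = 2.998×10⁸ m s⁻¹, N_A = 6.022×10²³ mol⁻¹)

Photon energy at 461 nm: hc/λ = (6.626×10⁻³⁴)(2.998×10⁸)/(461×10⁻⁹) = 4.309×10⁻¹⁹ J.
Incident energy: 0.0662 kJ = 66.2 J.
Photons incident: 66.2 / 4.309×10⁻¹⁹ = 1.536×10²⁰, i.e. 1.536×10²⁰/6.022×10²³ = 2.551×10⁻⁴ mol.
Fraction absorbed: 1 − 10^(−0.512) = 0.6924.
Photons absorbed: 0.6924 × 2.551×10⁻⁴ = 1.766×10⁻⁴ mol.
Product: Φ × n_abs = 0.590 × 1.766×10⁻⁴ = 1.042×10⁻⁴ mol.

1.04×10⁻⁴ mol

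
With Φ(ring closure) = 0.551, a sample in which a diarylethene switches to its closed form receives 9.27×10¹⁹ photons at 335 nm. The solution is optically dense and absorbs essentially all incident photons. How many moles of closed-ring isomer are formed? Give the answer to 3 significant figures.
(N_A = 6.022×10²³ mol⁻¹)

8.48×10⁻⁵ mol

Moles of photons: 9.27×10¹⁹ / 6.022×10²³ = 1.539×10⁻⁴ mol.
Product: Φ × n_abs = 0.551 × 1.539×10⁻⁴ = 8.480×10⁻⁵ mol.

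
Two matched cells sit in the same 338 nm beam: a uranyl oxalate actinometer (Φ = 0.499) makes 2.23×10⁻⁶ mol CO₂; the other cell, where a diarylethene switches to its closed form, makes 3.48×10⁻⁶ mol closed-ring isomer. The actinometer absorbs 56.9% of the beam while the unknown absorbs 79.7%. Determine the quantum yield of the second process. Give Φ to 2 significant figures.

Photons absorbed by the actinometer: 2.23×10⁻⁶ / 0.499 = 4.469×10⁻⁶ mol.
Incident flux: 4.469×10⁻⁶ / 0.569 = 7.854×10⁻⁶ einstein.
Absorbed by unknown: 0.797 × 7.854×10⁻⁶ = 6.260×10⁻⁶ mol.
Φ(unknown) = 3.48×10⁻⁶ / 6.260×10⁻⁶ = 0.56.

Φ = 0.56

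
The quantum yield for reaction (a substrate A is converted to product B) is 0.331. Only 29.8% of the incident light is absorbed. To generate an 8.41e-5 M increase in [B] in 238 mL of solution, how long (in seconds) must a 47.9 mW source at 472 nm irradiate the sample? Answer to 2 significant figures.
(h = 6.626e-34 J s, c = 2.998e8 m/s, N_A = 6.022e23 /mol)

Product: (8.41e-5 M)(0.238 L) = 2.002e-5 mol.
Photons that must be absorbed: 2.002e-5 / 0.331 = 6.048e-5 mol.
Incident photons needed: 6.048e-5 / 0.298 = 2.030e-4 mol.
Photon energy: hc/λ = 4.209e-19 J; per mole, 2.535e5 J mol⁻¹.
Energy required: 2.030e-4 × 2.535e5 = 51.46 J.
Time: 51.46 J / 0.0479 W = 1100 s.

t ≈ 1100 s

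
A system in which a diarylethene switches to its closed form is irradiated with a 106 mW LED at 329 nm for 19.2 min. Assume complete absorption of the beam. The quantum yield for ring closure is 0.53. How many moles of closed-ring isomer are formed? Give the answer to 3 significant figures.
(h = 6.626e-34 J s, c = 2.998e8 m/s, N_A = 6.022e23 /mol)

1.78e-4 mol

Photon energy at 329 nm: hc/λ = (6.626e-34)(2.998e8)/(329e-9) = 6.038e-19 J.
Energy delivered: (106 mW)(1152 s) = 122.1 J.
Photons incident: 122.1 / 6.038e-19 = 2.022e20, i.e. 2.022e20/6.022e23 = 3.358e-4 mol.
Product: Φ × n_abs = 0.53 × 3.358e-4 = 1.780e-4 mol.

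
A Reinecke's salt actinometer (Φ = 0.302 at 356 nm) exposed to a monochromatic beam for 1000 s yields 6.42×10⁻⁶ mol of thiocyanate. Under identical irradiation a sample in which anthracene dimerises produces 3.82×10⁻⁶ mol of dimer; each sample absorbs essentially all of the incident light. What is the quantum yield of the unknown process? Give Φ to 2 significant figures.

Φ = 0.18

Photons absorbed by the actinometer: 6.42×10⁻⁶ / 0.302 = 2.126×10⁻⁵ mol.
Φ(unknown) = 3.82×10⁻⁶ / 2.126×10⁻⁵ = 0.18.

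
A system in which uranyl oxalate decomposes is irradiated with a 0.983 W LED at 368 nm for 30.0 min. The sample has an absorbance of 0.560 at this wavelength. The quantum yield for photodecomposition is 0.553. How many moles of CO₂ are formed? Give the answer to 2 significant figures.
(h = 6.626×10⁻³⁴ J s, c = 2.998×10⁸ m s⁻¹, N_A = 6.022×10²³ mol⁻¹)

0.0022 mol

Photon energy at 368 nm: hc/λ = (6.626×10⁻³⁴)(2.998×10⁸)/(368×10⁻⁹) = 5.398×10⁻¹⁹ J.
Energy delivered: (0.983 W)(1800 s) = 1769 J.
Photons incident: 1769 / 5.398×10⁻¹⁹ = 3.277×10²¹, i.e. 3.277×10²¹/6.022×10²³ = 0.005442 mol.
Fraction absorbed: 1 − 10^(−0.560) = 0.7246.
Photons absorbed: 0.7246 × 0.005442 = 0.003943 mol.
Product: Φ × n_abs = 0.553 × 0.003943 = 0.002180 mol.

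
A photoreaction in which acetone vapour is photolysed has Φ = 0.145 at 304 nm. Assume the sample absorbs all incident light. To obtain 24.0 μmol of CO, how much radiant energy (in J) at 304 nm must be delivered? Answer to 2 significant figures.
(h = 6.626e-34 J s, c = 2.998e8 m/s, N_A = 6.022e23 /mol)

65 J

Product: 24.0 μmol = 2.40e-5 mol.
Photons that must be absorbed: 2.40e-5 / 0.145 = 1.655e-4 mol.
Photon energy: hc/λ = 6.534e-19 J; per mole, 3.935e5 J mol⁻¹.
Energy required: 1.655e-4 × 3.935e5 = 65 J.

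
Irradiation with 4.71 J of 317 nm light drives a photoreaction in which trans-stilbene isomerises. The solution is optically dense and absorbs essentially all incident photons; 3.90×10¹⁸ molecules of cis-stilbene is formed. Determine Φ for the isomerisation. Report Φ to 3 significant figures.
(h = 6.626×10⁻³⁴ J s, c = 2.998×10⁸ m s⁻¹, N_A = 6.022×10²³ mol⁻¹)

Φ = 0.519

Product: 3.90×10¹⁸ / 6.022×10²³ = 6.476×10⁻⁶ mol.
Photon energy at 317 nm: hc/λ = (6.626×10⁻³⁴)(2.998×10⁸)/(317×10⁻⁹) = 6.266×10⁻¹⁹ J.
Photons incident: 4.71 / 6.266×10⁻¹⁹ = 7.517×10¹⁸, i.e. 7.517×10¹⁸/6.022×10²³ = 1.248×10⁻⁵ mol.
Φ = 6.476×10⁻⁶ mol / 1.248×10⁻⁵ mol photons = 0.519.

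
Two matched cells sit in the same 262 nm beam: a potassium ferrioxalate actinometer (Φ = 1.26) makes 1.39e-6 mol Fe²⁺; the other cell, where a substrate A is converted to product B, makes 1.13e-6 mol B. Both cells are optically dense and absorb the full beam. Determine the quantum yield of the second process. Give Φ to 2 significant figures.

Photons absorbed by the actinometer: 1.39e-6 / 1.26 = 1.103e-6 mol.
Φ(unknown) = 1.13e-6 / 1.103e-6 = 1.0.

Φ = 1.0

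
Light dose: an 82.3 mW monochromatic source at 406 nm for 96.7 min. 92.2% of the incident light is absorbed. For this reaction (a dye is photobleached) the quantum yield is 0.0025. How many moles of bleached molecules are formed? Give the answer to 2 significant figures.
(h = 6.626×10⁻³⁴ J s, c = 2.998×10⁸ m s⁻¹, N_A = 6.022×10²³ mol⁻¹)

3.7×10⁻⁶ mol

Photon energy at 406 nm: hc/λ = (6.626×10⁻³⁴)(2.998×10⁸)/(406×10⁻⁹) = 4.893×10⁻¹⁹ J.
Energy delivered: (82.3 mW)(5802 s) = 477.5 J.
Photons incident: 477.5 / 4.893×10⁻¹⁹ = 9.759×10²⁰, i.e. 9.759×10²⁰/6.022×10²³ = 0.001621 mol.
Photons absorbed: 0.922 × 0.001621 = 0.001495 mol.
Product: Φ × n_abs = 0.0025 × 0.001495 = 3.738×10⁻⁶ mol.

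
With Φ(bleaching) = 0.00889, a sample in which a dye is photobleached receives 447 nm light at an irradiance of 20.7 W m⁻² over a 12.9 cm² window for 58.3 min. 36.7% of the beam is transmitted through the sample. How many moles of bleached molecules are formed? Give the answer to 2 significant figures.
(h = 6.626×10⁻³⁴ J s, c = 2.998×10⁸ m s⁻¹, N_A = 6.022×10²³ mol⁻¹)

2.0×10⁻⁶ mol

Photon energy at 447 nm: hc/λ = (6.626×10⁻³⁴)(2.998×10⁸)/(447×10⁻⁹) = 4.444×10⁻¹⁹ J.
Energy delivered: (20.7 W m⁻²)(12.9×10⁻⁴ m²)(3498 s) = 93.41 J.
Photons incident: 93.41 / 4.444×10⁻¹⁹ = 2.102×10²⁰, i.e. 2.102×10²⁰/6.022×10²³ = 3.491×10⁻⁴ mol.
Fraction absorbed: 1 − 36.7/100 = 0.6330.
Photons absorbed: 0.6330 × 3.491×10⁻⁴ = 2.210×10⁻⁴ mol.
Product: Φ × n_abs = 0.00889 × 2.210×10⁻⁴ = 1.965×10⁻⁶ mol.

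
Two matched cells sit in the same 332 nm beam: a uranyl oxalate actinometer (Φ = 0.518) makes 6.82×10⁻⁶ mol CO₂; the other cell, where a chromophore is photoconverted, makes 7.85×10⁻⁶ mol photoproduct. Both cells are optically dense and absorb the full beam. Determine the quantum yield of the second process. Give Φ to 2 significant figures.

Photons absorbed by the actinometer: 6.82×10⁻⁶ / 0.518 = 1.317×10⁻⁵ mol.
Φ(unknown) = 7.85×10⁻⁶ / 1.317×10⁻⁵ = 0.60.

Φ = 0.60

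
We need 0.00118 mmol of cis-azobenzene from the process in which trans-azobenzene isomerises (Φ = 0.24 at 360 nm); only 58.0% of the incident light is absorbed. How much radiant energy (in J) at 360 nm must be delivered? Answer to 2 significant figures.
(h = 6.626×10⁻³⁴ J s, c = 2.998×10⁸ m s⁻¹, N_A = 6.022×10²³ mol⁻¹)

Product: 0.00118 mmol = 1.18×10⁻⁶ mol.
Photons that must be absorbed: 1.18×10⁻⁶ / 0.24 = 4.917×10⁻⁶ mol.
Incident photons needed: 4.917×10⁻⁶ / 0.580 = 8.478×10⁻⁶ mol.
Photon energy: hc/λ = 5.518×10⁻¹⁹ J; per mole, 3.323×10⁵ J mol⁻¹.
Energy required: 8.478×10⁻⁶ × 3.323×10⁵ = 2.8 J.

2.8 J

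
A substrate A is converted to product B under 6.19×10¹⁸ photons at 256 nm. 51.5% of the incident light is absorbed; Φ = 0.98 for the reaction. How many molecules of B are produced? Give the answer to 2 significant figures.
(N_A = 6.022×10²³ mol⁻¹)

3.1×10¹⁸ molecules

Moles of photons: 6.19×10¹⁸ / 6.022×10²³ = 1.028×10⁻⁵ mol.
Photons absorbed: 0.515 × 1.028×10⁻⁵ = 5.294×10⁻⁶ mol.
Product: Φ × n_abs = 0.98 × 5.294×10⁻⁶ = 5.188×10⁻⁶ mol.
As a count: 5.188×10⁻⁶ × 6.022×10²³ = 3.1×10¹⁸.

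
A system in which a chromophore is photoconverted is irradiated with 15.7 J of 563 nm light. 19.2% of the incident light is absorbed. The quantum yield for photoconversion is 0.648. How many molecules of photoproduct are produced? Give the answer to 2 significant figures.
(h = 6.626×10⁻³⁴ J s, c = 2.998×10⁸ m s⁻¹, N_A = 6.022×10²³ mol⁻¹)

Photon energy at 563 nm: hc/λ = (6.626×10⁻³⁴)(2.998×10⁸)/(563×10⁻⁹) = 3.528×10⁻¹⁹ J.
Photons incident: 15.7 / 3.528×10⁻¹⁹ = 4.450×10¹⁹, i.e. 4.450×10¹⁹/6.022×10²³ = 7.390×10⁻⁵ mol.
Photons absorbed: 0.192 × 7.390×10⁻⁵ = 1.419×10⁻⁵ mol.
Product: Φ × n_abs = 0.648 × 1.419×10⁻⁵ = 9.195×10⁻⁶ mol.
As a count: 9.195×10⁻⁶ × 6.022×10²³ = 5.5×10¹⁸.

5.5×10¹⁸ molecules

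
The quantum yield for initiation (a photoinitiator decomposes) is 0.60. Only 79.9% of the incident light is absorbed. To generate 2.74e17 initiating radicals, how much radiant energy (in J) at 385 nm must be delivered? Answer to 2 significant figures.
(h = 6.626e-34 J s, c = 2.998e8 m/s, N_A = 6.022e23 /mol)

0.29 J

Product: 2.74e17 / 6.022e23 = 4.550e-7 mol.
Photons that must be absorbed: 4.550e-7 / 0.60 = 7.583e-7 mol.
Incident photons needed: 7.583e-7 / 0.799 = 9.491e-7 mol.
Photon energy: hc/λ = 5.160e-19 J; per mole, 3.107e5 J mol⁻¹.
Energy required: 9.491e-7 × 3.107e5 = 0.29 J.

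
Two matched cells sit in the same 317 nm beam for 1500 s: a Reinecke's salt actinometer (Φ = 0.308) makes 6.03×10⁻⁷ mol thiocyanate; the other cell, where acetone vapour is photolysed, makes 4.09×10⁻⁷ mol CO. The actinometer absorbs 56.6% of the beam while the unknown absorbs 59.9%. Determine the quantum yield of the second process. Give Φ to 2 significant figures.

Photons absorbed by the actinometer: 6.03×10⁻⁷ / 0.308 = 1.958×10⁻⁶ mol.
Incident flux: 1.958×10⁻⁶ / 0.566 = 3.459×10⁻⁶ einstein.
Absorbed by unknown: 0.599 × 3.459×10⁻⁶ = 2.072×10⁻⁶ mol.
Φ(unknown) = 4.09×10⁻⁷ / 2.072×10⁻⁶ = 0.20.

Φ = 0.20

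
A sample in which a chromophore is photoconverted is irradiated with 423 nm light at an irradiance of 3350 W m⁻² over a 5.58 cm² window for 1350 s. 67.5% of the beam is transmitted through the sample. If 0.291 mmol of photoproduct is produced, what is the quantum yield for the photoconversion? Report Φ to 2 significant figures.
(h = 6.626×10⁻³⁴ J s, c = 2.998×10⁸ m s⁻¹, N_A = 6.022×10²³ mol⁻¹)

Φ = 0.10

Product: 0.291 mmol = 2.91×10⁻⁴ mol.
Photon energy at 423 nm: hc/λ = (6.626×10⁻³⁴)(2.998×10⁸)/(423×10⁻⁹) = 4.696×10⁻¹⁹ J.
Energy delivered: (3350 W m⁻²)(5.58×10⁻⁴ m²)(1350 s) = 2524 J.
Photons incident: 2524 / 4.696×10⁻¹⁹ = 5.375×10²¹, i.e. 5.375×10²¹/6.022×10²³ = 0.008926 mol.
Fraction absorbed: 1 − 67.5/100 = 0.3250.
Photons absorbed: 0.3250 × 0.008926 = 0.002901 mol.
Φ = 2.91×10⁻⁴ mol / 0.002901 mol photons = 0.10.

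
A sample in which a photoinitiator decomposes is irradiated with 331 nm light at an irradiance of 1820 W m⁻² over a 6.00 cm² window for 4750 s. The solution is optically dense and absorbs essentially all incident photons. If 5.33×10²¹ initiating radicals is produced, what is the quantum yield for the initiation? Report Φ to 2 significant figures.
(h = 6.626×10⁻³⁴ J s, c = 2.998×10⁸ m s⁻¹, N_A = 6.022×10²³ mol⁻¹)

Product: 5.33×10²¹ / 6.022×10²³ = 0.008851 mol.
Photon energy at 331 nm: hc/λ = (6.626×10⁻³⁴)(2.998×10⁸)/(331×10⁻⁹) = 6.001×10⁻¹⁹ J.
Energy delivered: (1820 W m⁻²)(6.00×10⁻⁴ m²)(4750 s) = 5187 J.
Photons incident: 5187 / 6.001×10⁻¹⁹ = 8.644×10²¹, i.e. 8.644×10²¹/6.022×10²³ = 0.01435 mol.
Φ = 0.008851 mol / 0.01435 mol photons = 0.62.

Φ = 0.62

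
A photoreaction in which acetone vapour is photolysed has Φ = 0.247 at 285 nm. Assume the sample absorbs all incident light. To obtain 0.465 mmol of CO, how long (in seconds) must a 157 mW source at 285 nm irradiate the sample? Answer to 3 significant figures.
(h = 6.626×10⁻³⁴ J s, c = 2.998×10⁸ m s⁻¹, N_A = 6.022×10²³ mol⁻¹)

Product: 0.465 mmol = 4.65×10⁻⁴ mol.
Photons that must be absorbed: 4.65×10⁻⁴ / 0.247 = 0.001883 mol.
Photon energy: hc/λ = 6.970×10⁻¹⁹ J; per mole, 4.197×10⁵ J mol⁻¹.
Energy required: 0.001883 × 4.197×10⁵ = 790.3 J.
Time: 790.3 J / 0.157 W = 5030 s.

t ≈ 5030 s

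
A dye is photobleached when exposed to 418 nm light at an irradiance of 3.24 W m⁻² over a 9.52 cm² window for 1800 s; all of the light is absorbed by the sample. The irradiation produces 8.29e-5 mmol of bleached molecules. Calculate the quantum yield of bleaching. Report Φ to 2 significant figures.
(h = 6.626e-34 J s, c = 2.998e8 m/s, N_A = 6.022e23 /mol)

Φ = 0.0043

Product: 8.29e-5 mmol = 8.29e-8 mol.
Photon energy at 418 nm: hc/λ = (6.626e-34)(2.998e8)/(418e-9) = 4.752e-19 J.
Energy delivered: (3.24 W m⁻²)(9.52e-4 m²)(1800 s) = 5.552 J.
Photons incident: 5.552 / 4.752e-19 = 1.168e19, i.e. 1.168e19/6.022e23 = 1.940e-5 mol.
Φ = 8.29e-8 mol / 1.940e-5 mol photons = 0.0043.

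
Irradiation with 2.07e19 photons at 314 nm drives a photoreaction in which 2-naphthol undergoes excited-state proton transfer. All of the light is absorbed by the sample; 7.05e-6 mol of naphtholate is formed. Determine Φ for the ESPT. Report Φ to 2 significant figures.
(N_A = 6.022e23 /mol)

Moles of photons: 2.07e19 / 6.022e23 = 3.437e-5 mol.
Φ = 7.05e-6 mol / 3.437e-5 mol photons = 0.21.

Φ = 0.21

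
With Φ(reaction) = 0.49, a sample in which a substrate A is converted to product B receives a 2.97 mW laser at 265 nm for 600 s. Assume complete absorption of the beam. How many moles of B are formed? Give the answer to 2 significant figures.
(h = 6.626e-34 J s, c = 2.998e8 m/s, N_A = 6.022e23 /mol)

1.9e-6 mol

Photon energy at 265 nm: hc/λ = (6.626e-34)(2.998e8)/(265e-9) = 7.496e-19 J.
Energy delivered: (2.97 mW)(600 s) = 1.782 J.
Photons incident: 1.782 / 7.496e-19 = 2.377e18, i.e. 2.377e18/6.022e23 = 3.947e-6 mol.
Product: Φ × n_abs = 0.49 × 3.947e-6 = 1.934e-6 mol.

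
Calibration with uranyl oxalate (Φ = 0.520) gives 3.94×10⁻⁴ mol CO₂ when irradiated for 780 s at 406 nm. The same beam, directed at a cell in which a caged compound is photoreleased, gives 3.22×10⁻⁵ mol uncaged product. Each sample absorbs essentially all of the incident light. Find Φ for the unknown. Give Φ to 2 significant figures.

Photons absorbed by the actinometer: 3.94×10⁻⁴ / 0.520 = 7.577×10⁻⁴ mol.
Φ(unknown) = 3.22×10⁻⁵ / 7.577×10⁻⁴ = 0.042.

Φ = 0.042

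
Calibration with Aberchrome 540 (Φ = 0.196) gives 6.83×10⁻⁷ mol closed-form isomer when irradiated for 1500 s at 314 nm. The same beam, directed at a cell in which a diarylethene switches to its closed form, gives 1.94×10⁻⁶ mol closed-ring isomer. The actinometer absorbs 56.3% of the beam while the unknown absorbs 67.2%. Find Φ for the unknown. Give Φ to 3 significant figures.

Photons absorbed by the actinometer: 6.83×10⁻⁷ / 0.196 = 3.485×10⁻⁶ mol.
Incident flux: 3.485×10⁻⁶ / 0.563 = 6.190×10⁻⁶ einstein.
Absorbed by unknown: 0.672 × 6.190×10⁻⁶ = 4.160×10⁻⁶ mol.
Φ(unknown) = 1.94×10⁻⁶ / 4.160×10⁻⁶ = 0.466.

Φ = 0.466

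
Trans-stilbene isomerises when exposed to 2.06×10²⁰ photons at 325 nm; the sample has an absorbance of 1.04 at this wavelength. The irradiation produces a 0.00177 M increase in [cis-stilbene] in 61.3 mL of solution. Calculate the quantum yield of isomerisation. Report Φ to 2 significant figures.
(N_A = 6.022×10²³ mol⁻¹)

Φ = 0.35

Product: (0.00177 M)(0.0613 L) = 1.085×10⁻⁴ mol.
Moles of photons: 2.06×10²⁰ / 6.022×10²³ = 3.421×10⁻⁴ mol.
Fraction absorbed: 1 − 10^(−1.04) = 0.9088.
Photons absorbed: 0.9088 × 3.421×10⁻⁴ = 3.109×10⁻⁴ mol.
Φ = 1.085×10⁻⁴ mol / 3.109×10⁻⁴ mol photons = 0.35.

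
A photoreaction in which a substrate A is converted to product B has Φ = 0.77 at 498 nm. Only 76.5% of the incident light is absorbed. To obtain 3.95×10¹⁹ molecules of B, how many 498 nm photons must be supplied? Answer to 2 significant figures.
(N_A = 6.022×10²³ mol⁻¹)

6.7×10¹⁹ photons

Product: 3.95×10¹⁹ / 6.022×10²³ = 6.559×10⁻⁵ mol.
Photons that must be absorbed: 6.559×10⁻⁵ / 0.77 = 8.518×10⁻⁵ mol.
Incident photons needed: 8.518×10⁻⁵ / 0.765 = 1.113×10⁻⁴ mol.
Photon count: 1.113×10⁻⁴ × 6.022×10²³ = 6.7×10¹⁹.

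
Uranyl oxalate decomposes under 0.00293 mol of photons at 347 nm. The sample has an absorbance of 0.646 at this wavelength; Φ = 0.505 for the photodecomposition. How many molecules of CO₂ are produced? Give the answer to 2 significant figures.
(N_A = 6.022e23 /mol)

6.9e20 molecules

Fraction absorbed: 1 − 10^(−0.646) = 0.7741.
Photons absorbed: 0.7741 × 0.00293 = 0.002268 mol.
Product: Φ × n_abs = 0.505 × 0.002268 = 0.001145 mol.
As a count: 0.001145 × 6.022e23 = 6.9e20.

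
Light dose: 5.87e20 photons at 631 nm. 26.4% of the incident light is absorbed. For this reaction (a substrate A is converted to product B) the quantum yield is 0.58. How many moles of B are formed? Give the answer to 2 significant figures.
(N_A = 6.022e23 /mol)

1.5e-4 mol

Moles of photons: 5.87e20 / 6.022e23 = 9.748e-4 mol.
Photons absorbed: 0.264 × 9.748e-4 = 2.573e-4 mol.
Product: Φ × n_abs = 0.58 × 2.573e-4 = 1.492e-4 mol.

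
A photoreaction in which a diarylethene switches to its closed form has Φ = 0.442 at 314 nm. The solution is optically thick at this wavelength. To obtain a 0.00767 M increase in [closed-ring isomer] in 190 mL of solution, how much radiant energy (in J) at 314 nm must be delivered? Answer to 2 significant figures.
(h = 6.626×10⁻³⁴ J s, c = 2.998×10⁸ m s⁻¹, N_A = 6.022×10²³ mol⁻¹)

Product: (0.00767 M)(0.19 L) = 0.001457 mol.
Photons that must be absorbed: 0.001457 / 0.442 = 0.003296 mol.
Photon energy: hc/λ = 6.326×10⁻¹⁹ J; per mole, 3.810×10⁵ J mol⁻¹.
Energy required: 0.003296 × 3.810×10⁵ = 1300 J.

1300 J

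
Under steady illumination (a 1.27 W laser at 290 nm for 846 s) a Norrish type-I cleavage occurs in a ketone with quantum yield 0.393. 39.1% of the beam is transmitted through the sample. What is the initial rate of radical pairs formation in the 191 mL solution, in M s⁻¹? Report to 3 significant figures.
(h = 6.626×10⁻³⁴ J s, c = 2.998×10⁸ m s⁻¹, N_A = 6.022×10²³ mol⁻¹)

Photon energy at 290 nm: hc/λ = (6.626×10⁻³⁴)(2.998×10⁸)/(290×10⁻⁹) = 6.850×10⁻¹⁹ J.
Energy delivered: (1.27 W)(846 s) = 1074 J.
Photons incident: 1074 / 6.850×10⁻¹⁹ = 1.568×10²¹, i.e. 1.568×10²¹/6.022×10²³ = 0.002604 mol.
Fraction absorbed: 1 − 39.1/100 = 0.6090.
Photons absorbed: 0.6090 × 0.002604 = 0.001586 mol.
Product formed: 0.393 × 0.001586 = 6.233×10⁻⁴ mol.
Rate: 6.233×10⁻⁴ mol / (846 s × 0.191 L) = 3.86×10⁻⁶ M s⁻¹.

3.86×10⁻⁶ M s⁻¹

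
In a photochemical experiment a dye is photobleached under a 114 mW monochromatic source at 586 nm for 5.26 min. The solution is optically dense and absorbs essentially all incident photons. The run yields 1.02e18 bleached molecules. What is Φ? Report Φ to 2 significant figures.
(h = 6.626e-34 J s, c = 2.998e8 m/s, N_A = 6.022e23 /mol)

Φ = 0.0096

Product: 1.02e18 / 6.022e23 = 1.694e-6 mol.
Photon energy at 586 nm: hc/λ = (6.626e-34)(2.998e8)/(586e-9) = 3.390e-19 J.
Energy delivered: (114 mW)(315.6 s) = 35.98 J.
Photons incident: 35.98 / 3.390e-19 = 1.061e20, i.e. 1.061e20/6.022e23 = 1.762e-4 mol.
Φ = 1.694e-6 mol / 1.762e-4 mol photons = 0.0096.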